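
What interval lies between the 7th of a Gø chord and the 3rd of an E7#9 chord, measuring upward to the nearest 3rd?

augmented second

The 7th of Gø is F; the 3rd of E7#9 is G#.
From F to G#: 3 semitones over a second = augmented.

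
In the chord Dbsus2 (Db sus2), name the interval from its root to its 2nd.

major 2nd

Spelling the chord: Db-Eb-Ab.
The root is Db and the 2nd is Eb.
From Db to Eb is 2 semitones, exactly the major second.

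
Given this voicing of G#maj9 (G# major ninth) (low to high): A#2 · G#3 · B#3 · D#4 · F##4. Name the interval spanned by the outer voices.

The outer voices are A#2 and F##4.
Counting 13 letters and 21 half steps from A# gives a major thirteenth.

major thirteenth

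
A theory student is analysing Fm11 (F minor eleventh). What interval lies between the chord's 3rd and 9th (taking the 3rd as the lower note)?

major 7th

The chord tones of Fm11 are F, Ab, C, Eb, G, Bb.
That puts Ab below G.
Ab up to G spans 7 letter names and 11 semitones — a major seventh.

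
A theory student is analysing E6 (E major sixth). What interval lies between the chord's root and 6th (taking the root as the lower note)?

The chord tones of E6 (E major sixth) are E, G#, B, C#.
So we need the interval from E up to C#.
Counting 6 letters and 9 half steps from E gives a major sixth.

major sixth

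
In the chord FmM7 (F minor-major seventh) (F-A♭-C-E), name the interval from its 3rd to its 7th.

A5

So we need the interval from A♭ up to E.
A♭ up to E is 8 semitones, a half step wider than a perfect fifth, so the interval is augmented.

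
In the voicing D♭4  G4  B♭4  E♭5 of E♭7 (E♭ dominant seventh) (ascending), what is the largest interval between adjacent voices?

Adjacent intervals: D♭4→G4 = augmented fourth; G4→B♭4 = minor third; B♭4→E♭5 = perfect fourth.
The largest is D♭4 to G4, an augmented fourth (6 semitones).

augmented fourth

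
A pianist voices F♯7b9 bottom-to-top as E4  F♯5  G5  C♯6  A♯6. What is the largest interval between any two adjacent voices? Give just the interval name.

Adjacent intervals: E4→F♯5 = major ninth; F♯5→G5 = minor second; G5→C♯6 = augmented fourth; C♯6→A♯6 = major sixth.
The largest is E4 to F♯5, a major ninth (14 semitones).

major ninth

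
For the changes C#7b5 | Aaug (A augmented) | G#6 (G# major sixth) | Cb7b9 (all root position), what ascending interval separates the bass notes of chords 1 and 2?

m6

The roots are C# and A.
C# up to A is 8 semitones, a half step narrower than a major sixth, so the interval is minor.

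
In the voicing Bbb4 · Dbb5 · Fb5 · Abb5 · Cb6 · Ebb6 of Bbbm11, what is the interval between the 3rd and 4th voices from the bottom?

Those voices are Fb5 and Abb5.
3 letter names make it a third; at 3 semitones (a half step narrower than major) the quality is minor.

minor third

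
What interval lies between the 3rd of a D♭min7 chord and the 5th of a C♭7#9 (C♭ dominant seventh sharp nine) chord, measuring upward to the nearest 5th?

major 2nd

D♭min7 has F♭ as its 3rd, and C♭7#9 (C♭ dominant seventh sharp nine) has G♭ as its 5th.
F♭ up to G♭ spans 2 letter names and 2 semitones — a major second.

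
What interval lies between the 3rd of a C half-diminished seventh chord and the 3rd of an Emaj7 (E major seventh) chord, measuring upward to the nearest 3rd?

augmented 3rd

C half-diminished seventh has E♭ as its 3rd, and Emaj7 (E major seventh) has G♯ as its 3rd.
From E♭ to G♯: 5 semitones over a third = augmented.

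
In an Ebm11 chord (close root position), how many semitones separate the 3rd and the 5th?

Spelling the chord: Eb, Gb, Bb, Db, F, Ab.
Gb to Bb is a major third: 4 semitones.

4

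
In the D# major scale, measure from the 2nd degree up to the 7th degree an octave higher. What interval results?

The scale runs D# E# F## G# A# B# C##.
So we need the interval from E# up to C##.
Counting 13 letters and 21 half steps from E# gives a major thirteenth.

major thirteenth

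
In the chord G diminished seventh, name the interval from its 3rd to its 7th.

Spelling the chord: G-B♭-D♭-F♭.
So we need the interval from B♭ up to F♭.
From B♭ to F♭: 6 semitones over a fifth = diminished.

d5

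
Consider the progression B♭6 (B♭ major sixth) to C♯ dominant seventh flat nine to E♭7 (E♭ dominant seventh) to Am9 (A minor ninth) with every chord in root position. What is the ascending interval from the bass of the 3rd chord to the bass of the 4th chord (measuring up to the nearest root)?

A4

The roots are E♭ and A.
4 letter names make it a fourth; at 6 semitones (a half step wider than perfect) the quality is augmented.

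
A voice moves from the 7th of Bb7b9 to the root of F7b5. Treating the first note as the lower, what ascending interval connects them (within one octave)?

Bb7b9 has Ab as its 7th, and F7b5 has F as its root.
From Ab to F is 9 semitones, exactly the major sixth.

major sixth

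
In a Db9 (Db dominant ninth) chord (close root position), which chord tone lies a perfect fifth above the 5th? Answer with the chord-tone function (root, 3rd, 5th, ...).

Db dominant ninth: Db F Ab Cb Eb.
The 5th is Ab. A perfect fifth above Ab is Eb.
Eb is the chord's 9th.

9th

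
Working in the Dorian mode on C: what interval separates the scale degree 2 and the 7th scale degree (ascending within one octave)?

m6

The scale runs C D Eb F G A Bb.
That puts D below Bb.
6 letter names make it a sixth; at 8 semitones (a half step narrower than major) the quality is minor.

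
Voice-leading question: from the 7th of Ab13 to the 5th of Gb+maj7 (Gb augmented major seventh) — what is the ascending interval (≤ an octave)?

augmented 5th

The 7th of Ab13 is Gb; the 5th of Gb+maj7 (Gb augmented major seventh) is D.
Gb up to D is 8 semitones, a half step wider than a perfect fifth, so the interval is augmented.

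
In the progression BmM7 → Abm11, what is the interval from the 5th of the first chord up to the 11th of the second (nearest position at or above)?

BmM7 has F# as its 5th, and Abm11 has Db as its 11th.
F# up to Db is 7 semitones, a whole step narrower than a major sixth, so the interval is diminished.

diminished sixth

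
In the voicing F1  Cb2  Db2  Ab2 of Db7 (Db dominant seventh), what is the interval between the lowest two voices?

Those voices are F1 and Cb2.
5 letter names make it a fifth; at 6 semitones (a half step narrower than perfect) the quality is diminished.

diminished 5th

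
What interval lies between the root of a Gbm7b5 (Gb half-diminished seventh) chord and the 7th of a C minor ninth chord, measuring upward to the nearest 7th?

major third

The root of Gbm7b5 (Gb half-diminished seventh) is Gb; the 7th of C minor ninth is Bb.
Gb up to Bb spans 3 letter names and 4 semitones — a major third.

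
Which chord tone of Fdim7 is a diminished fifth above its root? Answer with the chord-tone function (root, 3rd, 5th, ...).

5th

F diminished seventh: F Ab Cb Ebb.
The root is F. A diminished fifth above F is Cb.
Cb is the chord's 5th.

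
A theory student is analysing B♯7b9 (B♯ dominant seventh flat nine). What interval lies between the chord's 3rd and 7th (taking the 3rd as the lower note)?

B♯ dominant seventh flat nine is spelled B♯, D𝄪, F𝄪, A♯, C♯.
That puts D𝄪 below A♯.
5 letter names make it a fifth; at 6 semitones (a half step narrower than perfect) the quality is diminished.

diminished 5th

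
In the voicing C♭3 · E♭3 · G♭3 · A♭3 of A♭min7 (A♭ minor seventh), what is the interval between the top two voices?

Those voices are G♭3 and A♭3.
From G♭ to A♭ is 2 semitones, exactly the major second.

major second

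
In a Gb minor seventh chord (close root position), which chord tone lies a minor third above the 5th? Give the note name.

The chord tones of Gb-7 (Gb minor seventh) are Gb, Bbb, Db, Fb.
The 5th is Db. A minor third above Db is Fb.
Fb is the chord's 7th.

Fb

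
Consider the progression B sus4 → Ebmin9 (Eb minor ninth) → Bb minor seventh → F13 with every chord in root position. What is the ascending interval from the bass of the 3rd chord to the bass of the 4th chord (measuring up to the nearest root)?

perfect fifth

The roots are Bb and F.
Counting 5 letters and 7 half steps from Bb gives a perfect fifth.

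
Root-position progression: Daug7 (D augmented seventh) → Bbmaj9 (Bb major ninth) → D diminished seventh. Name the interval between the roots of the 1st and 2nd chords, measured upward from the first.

m6

The roots are D and Bb.
From D to Bb: 8 semitones over a sixth = minor.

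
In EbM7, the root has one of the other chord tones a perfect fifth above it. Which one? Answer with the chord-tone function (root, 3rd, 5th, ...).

5th

Ebmaj7 (Eb major seventh): Eb, G, Bb, D.
The root is Eb. A perfect fifth above Eb is Bb.
Bb is the chord's 5th.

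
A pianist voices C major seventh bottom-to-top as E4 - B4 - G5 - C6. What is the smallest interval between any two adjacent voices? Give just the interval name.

Adjacent intervals: E4→B4 = perfect fifth; B4→G5 = minor sixth; G5→C6 = perfect fourth.
The smallest is G5 to C6, a perfect fourth (5 semitones).

P4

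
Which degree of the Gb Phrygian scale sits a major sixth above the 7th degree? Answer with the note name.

Db

The scale is Gb Abb Bbb Cb Db Ebb Fb.
The 7th degree is Fb; a major sixth above that is Db — scale degree 5.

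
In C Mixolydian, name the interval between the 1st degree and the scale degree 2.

M2

Spelling C Mixolydian: C D E F G A B♭.
That puts C below D.
C up to D spans 2 letter names and 2 semitones — a major second.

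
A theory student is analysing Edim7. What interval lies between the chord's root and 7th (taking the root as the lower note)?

Spelling the chord: E-G-Bb-Db.
The root is E and the 7th is Db.
E up to Db is 9 semitones, a whole step narrower than a major seventh, so the interval is diminished.

d7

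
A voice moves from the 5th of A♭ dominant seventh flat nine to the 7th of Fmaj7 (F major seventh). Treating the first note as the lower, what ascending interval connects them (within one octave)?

A♭ dominant seventh flat nine has E♭ as its 5th, and Fmaj7 (F major seventh) has E as its 7th.
From E♭ to E: 1 semitone over a unison = augmented.

augmented unison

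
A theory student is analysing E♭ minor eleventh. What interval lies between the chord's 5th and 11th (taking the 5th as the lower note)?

minor seventh

The chord tones of E♭m11 are E♭, G♭, B♭, D♭, F, A♭.
The 5th is B♭ and the 11th is A♭.
From B♭ to A♭: 10 semitones over a seventh = minor.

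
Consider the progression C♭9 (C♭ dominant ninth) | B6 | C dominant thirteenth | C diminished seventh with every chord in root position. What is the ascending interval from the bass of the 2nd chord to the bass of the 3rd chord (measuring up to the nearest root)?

The roots are B and C.
From B to C: 1 semitone over a second = minor.

minor second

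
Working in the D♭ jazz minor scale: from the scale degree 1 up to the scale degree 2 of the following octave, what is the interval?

The scale runs D♭ E♭ F♭ G♭ A♭ B♭ C.
The scale degree 1 is D♭ and the scale degree 2 (up an octave) is E♭.
From D♭ to E♭ is 14 semitones, exactly the major ninth.

major 9th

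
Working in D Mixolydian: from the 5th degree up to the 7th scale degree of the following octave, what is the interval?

Spelling D Mixolydian: D E F# G A B C.
So we need the interval from A up to C.
From A to C: 15 semitones over a tenth = minor.

minor tenth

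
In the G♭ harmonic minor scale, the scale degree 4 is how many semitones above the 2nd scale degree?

The scale is G♭ A♭ B𝄫 C♭ D♭ E𝄫 F.
A♭ up to C♭ is a minor third — 3 semitones.

3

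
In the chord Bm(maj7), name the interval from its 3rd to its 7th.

The chord tones of Bm(maj7) are B D F♯ A♯.
So we need the interval from D up to A♯.
D up to A♯ is 8 semitones, a half step wider than a perfect fifth, so the interval is augmented.

augmented fifth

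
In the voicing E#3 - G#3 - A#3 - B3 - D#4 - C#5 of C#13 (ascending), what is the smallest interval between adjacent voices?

minor 2nd

Adjacent intervals: E#3→G#3 = minor third; G#3→A#3 = major second; A#3→B3 = minor second; B3→D#4 = major third; D#4→C#5 = minor seventh.
The smallest is A#3 to B3, a minor second (1 semitone).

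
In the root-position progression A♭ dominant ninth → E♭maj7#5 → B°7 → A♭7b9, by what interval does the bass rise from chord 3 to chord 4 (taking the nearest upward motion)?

The roots are B and A♭.
From B to A♭: 9 semitones over a seventh = diminished.

diminished 7th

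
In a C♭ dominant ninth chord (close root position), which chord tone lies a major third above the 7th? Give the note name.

Spelling the chord: C♭, E♭, G♭, B𝄫, D♭.
The 7th is B𝄫. A major third above B𝄫 is D♭.
D♭ is the chord's 9th.

Db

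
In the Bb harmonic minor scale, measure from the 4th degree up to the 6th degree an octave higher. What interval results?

minor tenth

Spelling the Bb harmonic minor scale: Bb C Db Eb F Gb A.
4th degree = Eb; 6th scale degree (up an octave) = Gb.
From Eb to Gb: 15 semitones over a tenth = minor.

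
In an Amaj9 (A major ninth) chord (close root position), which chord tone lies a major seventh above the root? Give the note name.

G#

Spelling the chord: A-C♯-E-G♯-B.
The root is A. A major seventh above A is G♯.
G♯ is the chord's 7th.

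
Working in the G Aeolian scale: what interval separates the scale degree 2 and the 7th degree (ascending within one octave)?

The scale runs G A Bb C D Eb F.
Scale degree 2 = A; degree 7 = F.
A up to F is 8 semitones, a half step narrower than a major sixth, so the interval is minor.

minor 6th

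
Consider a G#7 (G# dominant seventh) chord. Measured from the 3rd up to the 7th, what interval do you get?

diminished 5th

G# dominant seventh: G#-B#-D#-F#.
The 3rd is B# and the 7th is F#.
5 letter names make it a fifth; at 6 semitones (a half step narrower than perfect) the quality is diminished.
This 3–7 tritone is the characteristic tension at the heart of the dominant sound.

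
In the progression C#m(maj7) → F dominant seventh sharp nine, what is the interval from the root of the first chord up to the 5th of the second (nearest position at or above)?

The root of C#m(maj7) is C#; the 5th of F dominant seventh sharp nine is C.
C# up to C is 11 semitones, a half step narrower than a perfect octave, so the interval is diminished.

d8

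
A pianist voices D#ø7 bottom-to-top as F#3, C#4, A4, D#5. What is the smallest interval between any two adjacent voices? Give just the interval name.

augmented fourth

Adjacent intervals: F#3→C#4 = perfect fifth; C#4→A4 = minor sixth; A4→D#5 = augmented fourth.
The smallest is A4 to D#5, an augmented fourth (6 semitones).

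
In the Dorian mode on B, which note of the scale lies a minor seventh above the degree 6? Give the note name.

F#

The scale is B C# D E F# G# A.
The degree 6 is G#; a minor seventh above that is F# — scale degree 5.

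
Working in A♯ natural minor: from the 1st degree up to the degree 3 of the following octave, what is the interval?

minor 10th

Spelling A♯ natural minor: A♯ B♯ C♯ D♯ E♯ F♯ G♯.
1st degree = A♯; scale degree 3 (up an octave) = C♯.
A♯ up to C♯ is 15 semitones, a half step narrower than a major tenth, so the interval is minor.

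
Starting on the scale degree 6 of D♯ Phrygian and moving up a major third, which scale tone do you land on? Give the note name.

D#

The scale is D♯ E F♯ G♯ A♯ B C♯.
The scale degree 6 is B; a major third above that is D♯ — scale degree 1.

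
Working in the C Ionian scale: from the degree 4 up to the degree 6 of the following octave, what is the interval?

C major: C D E F G A B.
So we need the interval from F up to A.
F up to A spans 10 letter names and 16 semitones — a major tenth.

major 10th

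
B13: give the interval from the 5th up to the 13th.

major 9th

The chord tones of B13 are B, D#, F#, A, C#, G#.
So we need the interval from F# up to G#.
F# up to G# spans 9 letter names and 14 semitones — a major ninth.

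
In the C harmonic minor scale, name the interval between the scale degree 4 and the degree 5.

M2

The scale runs C D E♭ F G A♭ B.
So we need the interval from F up to G.
Counting 2 letters and 2 half steps from F gives a major second.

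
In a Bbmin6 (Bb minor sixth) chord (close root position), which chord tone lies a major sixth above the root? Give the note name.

Spelling the chord: Bb Db F G.
The root is Bb. A major sixth above Bb is G.
G is the chord's 6th.

G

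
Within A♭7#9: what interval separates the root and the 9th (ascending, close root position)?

augmented ninth

The chord tones of A♭ dominant seventh sharp nine are A♭, C, E♭, G♭, B.
The root is A♭ and the 9th is B.
A♭ up to B is 15 semitones, a half step wider than a major ninth, so the interval is augmented.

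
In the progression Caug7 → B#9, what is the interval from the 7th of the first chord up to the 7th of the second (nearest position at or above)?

Caug7 has Bb as its 7th, and B#9 has A# as its 7th.
Bb up to A# is 12 semitones, a half step wider than a major seventh, so the interval is augmented.

A7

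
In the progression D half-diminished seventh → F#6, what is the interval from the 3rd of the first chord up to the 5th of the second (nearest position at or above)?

A5

D half-diminished seventh has F as its 3rd, and F#6 has C# as its 5th.
F up to C# is 8 semitones, a half step wider than a perfect fifth, so the interval is augmented.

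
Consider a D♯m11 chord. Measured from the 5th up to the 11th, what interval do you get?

D♯ minor eleventh is spelled D♯, F♯, A♯, C♯, E♯, G♯.
So we need the interval from A♯ up to G♯.
From A♯ to G♯: 10 semitones over a seventh = minor.

minor seventh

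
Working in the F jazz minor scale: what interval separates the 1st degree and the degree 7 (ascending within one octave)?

major 7th

F melodic minor: F G Ab Bb C D E.
So we need the interval from F up to E.
Counting 7 letters and 11 half steps from F gives a major seventh.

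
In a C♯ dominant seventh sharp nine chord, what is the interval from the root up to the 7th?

minor seventh

C♯7#9 is spelled C♯-E♯-G♯-B-D𝄪.
Root = C♯; 7th = B.
From C♯ to B: 10 semitones over a seventh = minor.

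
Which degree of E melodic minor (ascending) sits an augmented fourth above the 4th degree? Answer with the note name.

D#

The scale is E F# G A B C# D#.
The 4th degree is A; an augmented fourth above that is D# — scale degree 7.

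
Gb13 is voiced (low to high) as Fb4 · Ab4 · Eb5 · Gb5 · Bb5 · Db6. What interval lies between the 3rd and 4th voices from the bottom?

minor third

Those voices are Eb5 and Gb5.
Eb up to Gb is 3 semitones, a half step narrower than a major third, so the interval is minor.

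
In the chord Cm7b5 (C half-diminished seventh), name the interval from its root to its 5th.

Spelling the chord: C E♭ G♭ B♭.
That puts C below G♭.
C up to G♭ is 6 semitones, a half step narrower than a perfect fifth, so the interval is diminished.

diminished fifth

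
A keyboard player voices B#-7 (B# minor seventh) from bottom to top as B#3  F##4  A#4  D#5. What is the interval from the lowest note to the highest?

minor tenth

The outer voices are B#3 and D#5.
From B# to D#: 15 semitones over a tenth = minor.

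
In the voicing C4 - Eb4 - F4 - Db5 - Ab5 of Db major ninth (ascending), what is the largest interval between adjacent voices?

minor 6th

Adjacent intervals: C4→Eb4 = minor third; Eb4→F4 = major second; F4→Db5 = minor sixth; Db5→Ab5 = perfect fifth.
The largest is F4 to Db5, a minor sixth (8 semitones).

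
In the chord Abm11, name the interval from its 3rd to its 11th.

major 9th

Abm11: Ab-Cb-Eb-Gb-Bb-Db.
That puts Cb below Db.
From Cb to Db is 14 semitones, exactly the major ninth.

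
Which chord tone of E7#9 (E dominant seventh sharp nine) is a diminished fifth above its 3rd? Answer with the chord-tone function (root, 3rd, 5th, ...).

7th

Spelling the chord: E G# B D F##.
The 3rd is G#. A diminished fifth above G# is D.
D is the chord's 7th.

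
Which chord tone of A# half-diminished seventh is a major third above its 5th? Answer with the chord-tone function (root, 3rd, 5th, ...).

7th

The chord tones of A#ø are A#–C#–E–G#.
The 5th is E. A major third above E is G#.
G# is the chord's 7th.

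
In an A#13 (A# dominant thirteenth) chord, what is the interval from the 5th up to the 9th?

perfect 5th

A#13: A#–C##–E#–G#–B#–F##.
So we need the interval from E# up to B#.
E# up to B# spans 5 letter names and 7 semitones — a perfect fifth.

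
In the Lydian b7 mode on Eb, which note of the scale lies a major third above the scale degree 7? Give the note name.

F

The scale is Eb F G A Bb C Db.
The scale degree 7 is Db; a major third above that is F — scale degree 2.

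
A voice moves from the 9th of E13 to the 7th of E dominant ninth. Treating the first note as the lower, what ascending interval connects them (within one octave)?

minor sixth

E13 has F♯ as its 9th, and E dominant ninth has D as its 7th.
6 letter names make it a sixth; at 8 semitones (a half step narrower than major) the quality is minor.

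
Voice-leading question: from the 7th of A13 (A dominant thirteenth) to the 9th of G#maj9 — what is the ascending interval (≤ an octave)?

The 7th of A13 (A dominant thirteenth) is G; the 9th of G#maj9 is A#.
G up to A# is 3 semitones, a half step wider than a major second, so the interval is augmented.

A2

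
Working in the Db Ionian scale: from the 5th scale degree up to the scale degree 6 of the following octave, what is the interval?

Spelling the Db Ionian scale: Db Eb F Gb Ab Bb C.
5th scale degree = Ab; 6th degree (up an octave) = Bb.
From Ab to Bb is 14 semitones, exactly the major ninth.

major ninth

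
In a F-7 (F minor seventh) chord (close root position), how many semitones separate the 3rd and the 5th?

F-7 (F minor seventh): F-A♭-C-E♭.
A♭ to C is a major third: 4 semitones.

4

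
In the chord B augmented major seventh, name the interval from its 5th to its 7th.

Spelling the chord: B, D#, F##, A#.
So we need the interval from F## up to A#.
3 letter names make it a third; at 3 semitones (a half step narrower than major) the quality is minor.

minor third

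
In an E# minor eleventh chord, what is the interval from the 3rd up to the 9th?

E#m11: E# G# B# D# F## A#.
The 3rd is G# and the 9th is F##.
From G# to F## is 11 semitones, exactly the major seventh.

major 7th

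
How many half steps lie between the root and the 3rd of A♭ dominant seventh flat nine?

4

The chord tones of A♭7b9 (A♭ dominant seventh flat nine) are A♭, C, E♭, G♭, B𝄫.
A♭ to C is a major third: 4 semitones.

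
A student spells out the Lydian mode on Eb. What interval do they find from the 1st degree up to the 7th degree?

The scale runs Eb F G A Bb C D.
The 1st degree is Eb and the 7th scale degree is D.
Counting 7 letters and 11 half steps from Eb gives a major seventh.

major seventh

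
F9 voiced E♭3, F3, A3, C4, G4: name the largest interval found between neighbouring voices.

Adjacent intervals: E♭3→F3 = major second; F3→A3 = major third; A3→C4 = minor third; C4→G4 = perfect fifth.
The largest is C4 to G4, a perfect fifth (7 semitones).

perfect 5th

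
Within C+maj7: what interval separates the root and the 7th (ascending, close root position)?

M7

The chord tones of C+maj7 are C–E–G#–B.
So we need the interval from C up to B.
From C to B is 11 semitones, exactly the major seventh.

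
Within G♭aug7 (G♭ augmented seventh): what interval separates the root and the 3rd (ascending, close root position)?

G♭ augmented seventh is spelled G♭ B♭ D F♭.
That puts G♭ below B♭.
G♭ up to B♭ spans 3 letter names and 4 semitones — a major third.

major third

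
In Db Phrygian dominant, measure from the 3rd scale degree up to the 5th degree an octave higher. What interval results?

Spelling Db Phrygian dominant: Db Ebb F Gb Ab Bbb Cb.
So we need the interval from F up to Ab.
From F to Ab: 15 semitones over a tenth = minor.

minor 10th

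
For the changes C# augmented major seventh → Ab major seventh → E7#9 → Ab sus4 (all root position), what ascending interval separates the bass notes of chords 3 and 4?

The roots are E and Ab.
From E to Ab: 4 semitones over a fourth = diminished.

diminished fourth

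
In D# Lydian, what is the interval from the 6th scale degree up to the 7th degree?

major second

The scale runs D# E# F## G## A# B# C##.
6th scale degree = B#; degree 7 = C##.
B# up to C## spans 2 letter names and 2 semitones — a major second.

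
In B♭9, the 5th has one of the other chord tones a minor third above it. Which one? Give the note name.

Ab

Spelling the chord: B♭-D-F-A♭-C.
The 5th is F. A minor third above F is A♭.
A♭ is the chord's 7th.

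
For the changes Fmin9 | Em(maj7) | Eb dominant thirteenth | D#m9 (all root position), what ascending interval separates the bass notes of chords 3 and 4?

The roots are Eb and D#.
Eb up to D# is 12 semitones, a half step wider than a major seventh, so the interval is augmented.

augmented seventh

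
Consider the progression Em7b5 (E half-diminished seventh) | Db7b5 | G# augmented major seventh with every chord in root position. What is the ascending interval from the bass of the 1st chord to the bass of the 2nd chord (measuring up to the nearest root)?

The roots are E and Db.
E up to Db is 9 semitones, a whole step narrower than a major seventh, so the interval is diminished.

diminished seventh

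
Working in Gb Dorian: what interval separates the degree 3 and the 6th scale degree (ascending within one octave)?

A4

Spelling Gb Dorian: Gb Ab Bbb Cb Db Eb Fb.
So we need the interval from Bbb up to Eb.
4 letter names make it a fourth; at 6 semitones (a half step wider than perfect) the quality is augmented.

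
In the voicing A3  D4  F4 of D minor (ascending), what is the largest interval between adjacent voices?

Adjacent intervals: A3→D4 = perfect fourth; D4→F4 = minor third.
The largest is A3 to D4, a perfect fourth (5 semitones).

perfect fourth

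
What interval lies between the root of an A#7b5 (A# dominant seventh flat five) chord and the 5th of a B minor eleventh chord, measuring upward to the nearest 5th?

The root of A#7b5 (A# dominant seventh flat five) is A#; the 5th of B minor eleventh is F#.
A# up to F# is 8 semitones, a half step narrower than a major sixth, so the interval is minor.

minor sixth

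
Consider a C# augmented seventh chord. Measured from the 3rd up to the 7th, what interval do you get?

The chord tones of C#7#5 are C#, E#, G##, B.
3rd = E#; 7th = B.
E# up to B is 6 semitones, a half step narrower than a perfect fifth, so the interval is diminished.
That tritone between 3rd and 7th is what gives the dominant seventh its pull toward resolution.

diminished fifth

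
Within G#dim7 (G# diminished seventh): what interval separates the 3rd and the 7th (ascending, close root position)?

Spelling the chord: G#-B-D-F.
So we need the interval from B up to F.
From B to F: 6 semitones over a fifth = diminished.

diminished fifth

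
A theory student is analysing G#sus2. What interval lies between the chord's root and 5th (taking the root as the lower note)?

P5

The chord tones of G#sus2 are G#-A#-D#.
Root = G#; 5th = D#.
Counting 5 letters and 7 half steps from G# gives a perfect fifth.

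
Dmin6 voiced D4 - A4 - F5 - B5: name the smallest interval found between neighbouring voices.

Adjacent intervals: D4→A4 = perfect fifth; A4→F5 = minor sixth; F5→B5 = augmented fourth.
The smallest is F5 to B5, an augmented fourth (6 semitones).

augmented fourth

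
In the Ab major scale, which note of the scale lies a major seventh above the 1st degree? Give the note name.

The scale is Ab Bb C Db Eb F G.
The 1st degree is Ab; a major seventh above that is G — scale degree 7.

G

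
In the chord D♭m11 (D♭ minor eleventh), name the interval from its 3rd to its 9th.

major 7th

D♭m11 is spelled D♭–F♭–A♭–C♭–E♭–G♭.
The 3rd is F♭ and the 9th is E♭.
From F♭ to E♭ is 11 semitones, exactly the major seventh.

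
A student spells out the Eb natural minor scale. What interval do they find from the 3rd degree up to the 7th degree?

perfect 5th

Eb natural minor: Eb F Gb Ab Bb Cb Db.
That puts Gb below Db.
Gb up to Db spans 5 letter names and 7 semitones — a perfect fifth.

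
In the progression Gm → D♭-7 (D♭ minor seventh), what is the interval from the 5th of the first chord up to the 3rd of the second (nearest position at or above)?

diminished third

Gm has D as its 5th, and D♭-7 (D♭ minor seventh) has F♭ as its 3rd.
From D to F♭: 2 semitones over a third = diminished.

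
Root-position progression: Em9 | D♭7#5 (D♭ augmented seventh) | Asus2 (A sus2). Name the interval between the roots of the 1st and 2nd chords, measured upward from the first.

diminished seventh

The roots are E and D♭.
E up to D♭ is 9 semitones, a whole step narrower than a major seventh, so the interval is diminished.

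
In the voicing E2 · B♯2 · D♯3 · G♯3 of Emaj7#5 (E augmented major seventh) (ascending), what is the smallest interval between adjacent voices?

Adjacent intervals: E2→B♯2 = augmented fifth; B♯2→D♯3 = minor third; D♯3→G♯3 = perfect fourth.
The smallest is B♯2 to D♯3, a minor third (3 semitones).

minor third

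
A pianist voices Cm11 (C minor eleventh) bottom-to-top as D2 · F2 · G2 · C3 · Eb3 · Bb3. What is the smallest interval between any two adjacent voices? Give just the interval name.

major 2nd

Adjacent intervals: D2→F2 = minor third; F2→G2 = major second; G2→C3 = perfect fourth; C3→Eb3 = minor third; Eb3→Bb3 = perfect fifth.
The smallest is F2 to G2, a major second (2 semitones).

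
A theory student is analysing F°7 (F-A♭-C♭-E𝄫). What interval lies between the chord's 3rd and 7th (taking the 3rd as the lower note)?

diminished fifth

The 3rd is A♭ and the 7th is E𝄫.
A♭ up to E𝄫 is 6 semitones, a half step narrower than a perfect fifth, so the interval is diminished.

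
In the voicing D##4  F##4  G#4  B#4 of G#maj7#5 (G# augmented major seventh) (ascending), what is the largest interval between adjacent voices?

major third

Adjacent intervals: D##4→F##4 = minor third; F##4→G#4 = minor second; G#4→B#4 = major third.
The largest is G#4 to B#4, a major third (4 semitones).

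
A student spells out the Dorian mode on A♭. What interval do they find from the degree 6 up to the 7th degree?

m2

Spelling the Dorian mode on A♭: A♭ B♭ C♭ D♭ E♭ F G♭.
That puts F below G♭.
F up to G♭ is 1 semitone, a half step narrower than a major second, so the interval is minor.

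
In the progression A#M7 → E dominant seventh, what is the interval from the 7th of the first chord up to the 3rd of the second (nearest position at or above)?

diminished 8th

The 7th of A#M7 is G##; the 3rd of E dominant seventh is G#.
From G## to G#: 11 semitones over an octave = diminished.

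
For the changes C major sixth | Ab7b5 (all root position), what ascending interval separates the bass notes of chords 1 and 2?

m6

The roots are C and Ab.
C up to Ab is 8 semitones, a half step narrower than a major sixth, so the interval is minor.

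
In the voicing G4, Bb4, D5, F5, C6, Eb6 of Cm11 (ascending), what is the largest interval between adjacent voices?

perfect fifth

Adjacent intervals: G4→Bb4 = minor third; Bb4→D5 = major third; D5→F5 = minor third; F5→C6 = perfect fifth; C6→Eb6 = minor third.
The largest is F5 to C6, a perfect fifth (7 semitones).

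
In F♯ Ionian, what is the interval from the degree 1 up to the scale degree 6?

F♯ major: F♯ G♯ A♯ B C♯ D♯ E♯.
The degree 1 is F♯ and the 6th scale degree is D♯.
From F♯ to D♯ is 9 semitones, exactly the major sixth.

major sixth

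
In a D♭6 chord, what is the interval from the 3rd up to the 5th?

Spelling the chord: D♭, F, A♭, B♭.
So we need the interval from F up to A♭.
From F to A♭: 3 semitones over a third = minor.

m3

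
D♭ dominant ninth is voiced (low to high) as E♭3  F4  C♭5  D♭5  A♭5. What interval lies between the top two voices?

Those voices are D♭5 and A♭5.
D♭ up to A♭ spans 5 letter names and 7 semitones — a perfect fifth.

perfect fifth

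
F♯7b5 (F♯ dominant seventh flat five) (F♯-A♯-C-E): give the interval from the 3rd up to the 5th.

diminished 3rd

The 3rd is A♯ and the 5th is C.
From A♯ to C: 2 semitones over a third = diminished.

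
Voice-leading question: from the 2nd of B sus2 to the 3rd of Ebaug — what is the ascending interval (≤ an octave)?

The 2nd of B sus2 is C#; the 3rd of Ebaug is G.
From C# to G: 6 semitones over a fifth = diminished.

diminished 5th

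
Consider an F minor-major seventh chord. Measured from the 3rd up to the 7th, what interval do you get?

augmented fifth

Spelling the chord: F-A♭-C-E.
3rd = A♭; 7th = E.
From A♭ to E: 8 semitones over a fifth = augmented.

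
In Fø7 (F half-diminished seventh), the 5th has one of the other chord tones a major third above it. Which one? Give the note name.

Eb

Spelling the chord: F A♭ C♭ E♭.
The 5th is C♭. A major third above C♭ is E♭.
E♭ is the chord's 7th.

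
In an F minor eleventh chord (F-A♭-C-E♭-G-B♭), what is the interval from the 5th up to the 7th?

minor third

5th = C; 7th = E♭.
3 letter names make it a third; at 3 semitones (a half step narrower than major) the quality is minor.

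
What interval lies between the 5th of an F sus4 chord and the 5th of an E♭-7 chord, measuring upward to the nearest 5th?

F sus4 has C as its 5th, and E♭-7 has B♭ as its 5th.
From C to B♭: 10 semitones over a seventh = minor.

minor 7th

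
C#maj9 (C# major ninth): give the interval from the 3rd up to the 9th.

C#maj9 is spelled C#, E#, G#, B#, D#.
So we need the interval from E# up to D#.
7 letter names make it a seventh; at 10 semitones (a half step narrower than major) the quality is minor.

minor seventh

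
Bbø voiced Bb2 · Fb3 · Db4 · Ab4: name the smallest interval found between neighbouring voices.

d5

Adjacent intervals: Bb2→Fb3 = diminished fifth; Fb3→Db4 = major sixth; Db4→Ab4 = perfect fifth.
The smallest is Bb2 to Fb3, a diminished fifth (6 semitones).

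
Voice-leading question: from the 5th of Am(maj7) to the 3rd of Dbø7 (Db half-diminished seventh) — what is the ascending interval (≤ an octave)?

The 5th of Am(maj7) is E; the 3rd of Dbø7 (Db half-diminished seventh) is Fb.
E up to Fb is 0 semitones, a whole step narrower than a major second, so the interval is diminished.

diminished second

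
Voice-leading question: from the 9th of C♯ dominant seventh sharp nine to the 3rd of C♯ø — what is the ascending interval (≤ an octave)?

diminished second

The 9th of C♯ dominant seventh sharp nine is D𝄪; the 3rd of C♯ø is E.
D𝄪 up to E is 0 semitones, a whole step narrower than a major second, so the interval is diminished.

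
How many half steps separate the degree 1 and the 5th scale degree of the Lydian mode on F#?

The scale is F# G# A# B# C# D# E#.
F# up to C# is a perfect fifth — 7 semitones.

7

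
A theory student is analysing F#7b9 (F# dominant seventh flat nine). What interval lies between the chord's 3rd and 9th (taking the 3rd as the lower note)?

F#7b9 is spelled F#, A#, C#, E, G.
The 3rd is A# and the 9th is G.
7 letter names make it a seventh; at 9 semitones (a whole step narrower than major) the quality is diminished.

diminished 7th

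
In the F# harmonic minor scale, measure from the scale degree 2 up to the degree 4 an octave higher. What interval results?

minor tenth

F# harmonic minor: F# G# A B C# D E#.
Scale degree 2 = G#; 4th scale degree (up an octave) = B.
10 letter names make it a tenth; at 15 semitones (a half step narrower than major) the quality is minor.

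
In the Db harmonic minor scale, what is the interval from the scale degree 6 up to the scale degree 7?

The scale runs Db Eb Fb Gb Ab Bbb C.
That puts Bbb below C.
From Bbb to C: 3 semitones over a second = augmented.

augmented second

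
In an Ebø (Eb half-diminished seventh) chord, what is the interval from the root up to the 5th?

diminished 5th

The chord tones of Ebm7b5 are Eb Gb Bbb Db.
So we need the interval from Eb up to Bbb.
From Eb to Bbb: 6 semitones over a fifth = diminished.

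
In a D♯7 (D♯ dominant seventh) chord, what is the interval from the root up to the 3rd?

Spelling the chord: D♯–F𝄪–A♯–C♯.
The root is D♯ and the 3rd is F𝄪.
Counting 3 letters and 4 half steps from D♯ gives a major third.

major 3rd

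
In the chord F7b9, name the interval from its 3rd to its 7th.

diminished fifth

The chord tones of F7b9 (F dominant seventh flat nine) are F–A–C–Eb–Gb.
The 3rd is A and the 7th is Eb.
5 letter names make it a fifth; at 6 semitones (a half step narrower than perfect) the quality is diminished.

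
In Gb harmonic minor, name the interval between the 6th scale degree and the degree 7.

A2

Spelling Gb harmonic minor: Gb Ab Bbb Cb Db Ebb F.
So we need the interval from Ebb up to F.
From Ebb to F: 3 semitones over a second = augmented.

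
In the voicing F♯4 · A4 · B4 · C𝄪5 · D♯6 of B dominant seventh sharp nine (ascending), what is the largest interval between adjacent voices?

minor 9th

Adjacent intervals: F♯4→A4 = minor third; A4→B4 = major second; B4→C𝄪5 = augmented second; C𝄪5→D♯6 = minor ninth.
The largest is C𝄪5 to D♯6, a minor ninth (13 semitones).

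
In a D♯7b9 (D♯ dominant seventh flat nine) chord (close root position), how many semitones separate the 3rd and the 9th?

The chord tones of D♯ dominant seventh flat nine are D♯-F𝄪-A♯-C♯-E.
F𝄪 to E is a diminished seventh: 9 semitones.

9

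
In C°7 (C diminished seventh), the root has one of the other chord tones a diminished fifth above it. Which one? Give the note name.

Gb

The chord tones of C diminished seventh are C, Eb, Gb, Bbb.
The root is C. A diminished fifth above C is Gb.
Gb is the chord's 5th.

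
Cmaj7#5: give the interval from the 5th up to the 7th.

The chord tones of C+maj7 are C, E, G♯, B.
5th = G♯; 7th = B.
G♯ up to B is 3 semitones, a half step narrower than a major third, so the interval is minor.

minor third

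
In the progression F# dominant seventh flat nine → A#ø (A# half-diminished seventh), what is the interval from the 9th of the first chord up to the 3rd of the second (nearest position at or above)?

F# dominant seventh flat nine has G as its 9th, and A#ø (A# half-diminished seventh) has C# as its 3rd.
G up to C# is 6 semitones, a half step wider than a perfect fourth, so the interval is augmented.

augmented fourth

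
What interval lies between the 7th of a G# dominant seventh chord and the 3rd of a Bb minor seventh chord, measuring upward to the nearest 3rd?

G# dominant seventh has F# as its 7th, and Bb minor seventh has Db as its 3rd.
From F# to Db: 7 semitones over a sixth = diminished.

diminished sixth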